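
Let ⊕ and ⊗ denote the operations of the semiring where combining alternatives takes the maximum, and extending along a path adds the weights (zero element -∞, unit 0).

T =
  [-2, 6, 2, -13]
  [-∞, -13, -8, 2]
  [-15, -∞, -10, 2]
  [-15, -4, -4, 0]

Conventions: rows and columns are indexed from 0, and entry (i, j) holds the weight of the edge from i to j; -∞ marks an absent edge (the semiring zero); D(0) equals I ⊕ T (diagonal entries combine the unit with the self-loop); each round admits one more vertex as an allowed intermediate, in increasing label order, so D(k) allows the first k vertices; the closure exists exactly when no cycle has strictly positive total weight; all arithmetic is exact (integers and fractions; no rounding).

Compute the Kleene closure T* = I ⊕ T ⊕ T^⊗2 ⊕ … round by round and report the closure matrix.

D(0):
  [0, 6, 2, -13]
  [-∞, 0, -8, 2]
  [-15, -∞, 0, 2]
  [-15, -4, -4, 0]
D(1):
  [0, 6, 2, -13]
  [-∞, 0, -8, 2]
  [-15, -9, 0, 2]
  [-15, -4, -4, 0]
D(2):
  [0, 6, 2, 8]
  [-∞, 0, -8, 2]
  [-15, -9, 0, 2]
  [-15, -4, -4, 0]
D(3):
  [0, 6, 2, 8]
  [-23, 0, -8, 2]
  [-15, -9, 0, 2]
  [-15, -4, -4, 0]
D(4):
  [0, 6, 4, 8]
  [-13, 0, -2, 2]
  [-13, -2, 0, 2]
  [-15, -4, -4, 0]
Answer: T* = [[0, 6, 4, 8], [-13, 0, -2, 2], [-13, -2, 0, 2], [-15, -4, -4, 0]]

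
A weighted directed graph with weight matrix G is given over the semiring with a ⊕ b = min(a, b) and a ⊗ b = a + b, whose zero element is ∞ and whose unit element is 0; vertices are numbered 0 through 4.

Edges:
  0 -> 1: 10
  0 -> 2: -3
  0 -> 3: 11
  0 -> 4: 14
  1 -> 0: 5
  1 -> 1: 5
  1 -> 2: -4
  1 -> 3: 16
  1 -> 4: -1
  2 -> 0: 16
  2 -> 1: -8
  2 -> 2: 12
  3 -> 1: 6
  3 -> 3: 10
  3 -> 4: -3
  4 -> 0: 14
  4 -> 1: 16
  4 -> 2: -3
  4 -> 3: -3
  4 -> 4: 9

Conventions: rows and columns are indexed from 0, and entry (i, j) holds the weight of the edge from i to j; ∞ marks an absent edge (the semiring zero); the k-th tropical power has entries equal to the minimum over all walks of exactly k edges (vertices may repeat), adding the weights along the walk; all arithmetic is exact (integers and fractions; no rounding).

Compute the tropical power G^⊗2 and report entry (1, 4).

G^⊗2:
  [13, -11, 6, 11, 8]
  [10, -12, -4, -4, 4]
  [-3, -3, -12, 8, -9]
  [11, 11, -6, -6, 5]
  [13, -11, 6, 6, -6]
Key observation: the optimum is the walk 1->1->4, with weight 5 + (-1) = 4.
Optimal value attained by: walk 1->1->4.
Answer: (G^⊗2)[1][4] = 4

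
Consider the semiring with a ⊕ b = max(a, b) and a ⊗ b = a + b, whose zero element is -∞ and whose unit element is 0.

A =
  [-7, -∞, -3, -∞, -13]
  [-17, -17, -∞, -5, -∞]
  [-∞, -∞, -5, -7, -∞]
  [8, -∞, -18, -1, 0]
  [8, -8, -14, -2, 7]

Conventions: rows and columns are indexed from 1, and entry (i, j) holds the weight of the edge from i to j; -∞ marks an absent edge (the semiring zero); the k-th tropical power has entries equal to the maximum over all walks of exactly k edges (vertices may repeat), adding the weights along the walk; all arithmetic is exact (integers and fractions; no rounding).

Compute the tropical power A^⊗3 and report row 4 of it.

A^⊗2:
  [-5, -21, -8, -10, -6]
  [3, -34, -20, -6, -5]
  [1, -∞, -10, -8, -7]
  [8, -8, 5, -2, 7]
  [15, -1, 5, 5, 14]
A^⊗3:
  [2, -14, -8, -8, 1]
  [3, -13, 0, -7, 2]
  [1, -15, -2, -9, 0]
  [15, -1, 5, 5, 14]
  [22, 6, 12, 12, 21]
Answer: row 4 of A^⊗3 = [15, -1, 5, 5, 14]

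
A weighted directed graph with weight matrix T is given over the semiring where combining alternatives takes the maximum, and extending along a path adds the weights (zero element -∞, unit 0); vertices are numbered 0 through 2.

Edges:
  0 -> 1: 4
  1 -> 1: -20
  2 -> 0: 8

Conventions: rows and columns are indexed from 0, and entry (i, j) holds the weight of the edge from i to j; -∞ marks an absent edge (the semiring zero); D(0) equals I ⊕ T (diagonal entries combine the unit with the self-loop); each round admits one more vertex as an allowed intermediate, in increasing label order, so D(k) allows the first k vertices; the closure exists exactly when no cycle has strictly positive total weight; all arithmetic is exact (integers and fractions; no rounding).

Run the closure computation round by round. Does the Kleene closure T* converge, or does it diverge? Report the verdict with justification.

D(0):
  [0, 4, -∞]
  [-∞, 0, -∞]
  [8, -∞, 0]
D(1):
  [0, 4, -∞]
  [-∞, 0, -∞]
  [8, 12, 0]
D(2):
  [0, 4, -∞]
  [-∞, 0, -∞]
  [8, 12, 0]
D(3):
  [0, 4, -∞]
  [-∞, 0, -∞]
  [8, 12, 0]
Key observation: every diagonal entry stays at the unit through all rounds, so no improving cycle exists.
Answer: CONVERGES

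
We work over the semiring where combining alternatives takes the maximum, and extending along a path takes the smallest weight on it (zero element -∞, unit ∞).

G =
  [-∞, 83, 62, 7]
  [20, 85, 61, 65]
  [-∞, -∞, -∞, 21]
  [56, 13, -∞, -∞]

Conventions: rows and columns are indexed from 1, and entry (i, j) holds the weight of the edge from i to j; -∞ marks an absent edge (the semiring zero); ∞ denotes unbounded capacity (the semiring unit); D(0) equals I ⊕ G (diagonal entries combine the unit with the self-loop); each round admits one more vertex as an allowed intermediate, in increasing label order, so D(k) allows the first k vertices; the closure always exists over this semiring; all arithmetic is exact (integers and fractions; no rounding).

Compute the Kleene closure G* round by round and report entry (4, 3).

D(0):
  [∞, 83, 62, 7]
  [20, ∞, 61, 65]
  [-∞, -∞, ∞, 21]
  [56, 13, -∞, ∞]
D(1):
  [∞, 83, 62, 7]
  [20, ∞, 61, 65]
  [-∞, -∞, ∞, 21]
  [56, 56, 56, ∞]
D(2):
  [∞, 83, 62, 65]
  [20, ∞, 61, 65]
  [-∞, -∞, ∞, 21]
  [56, 56, 56, ∞]
D(3):
  [∞, 83, 62, 65]
  [20, ∞, 61, 65]
  [-∞, -∞, ∞, 21]
  [56, 56, 56, ∞]
D(4):
  [∞, 83, 62, 65]
  [56, ∞, 61, 65]
  [21, 21, ∞, 21]
  [56, 56, 56, ∞]
Answer: G*[4][3] = 56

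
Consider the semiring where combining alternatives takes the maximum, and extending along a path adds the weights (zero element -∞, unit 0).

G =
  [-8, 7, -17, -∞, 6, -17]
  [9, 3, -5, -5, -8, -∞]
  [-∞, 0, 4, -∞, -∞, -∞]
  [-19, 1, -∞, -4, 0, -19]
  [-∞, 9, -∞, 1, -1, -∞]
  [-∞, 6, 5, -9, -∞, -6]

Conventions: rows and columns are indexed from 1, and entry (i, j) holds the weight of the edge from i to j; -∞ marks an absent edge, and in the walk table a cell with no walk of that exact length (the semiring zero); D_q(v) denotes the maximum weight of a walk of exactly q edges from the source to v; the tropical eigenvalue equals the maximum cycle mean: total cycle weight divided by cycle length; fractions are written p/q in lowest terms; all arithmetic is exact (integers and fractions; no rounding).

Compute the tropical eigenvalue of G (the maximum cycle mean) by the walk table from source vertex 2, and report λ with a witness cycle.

q=0: [-∞, 0, -∞, -∞, -∞, -∞]
q=1: [9, 3, -5, -5, -8, -∞]
q=2: [12, 16, -1, -2, 15, -8]
q=3: [25, 24, 11, 16, 18, -5]
q=4: [33, 32, 19, 19, 31, 8]
q=5: [41, 40, 27, 32, 39, 16]
q=6: [49, 48, 35, 40, 47, 24]
Optimal cycle mean attained by: cycle 1->2->1, total 7 + 9, length 2.
Answer: λ = 8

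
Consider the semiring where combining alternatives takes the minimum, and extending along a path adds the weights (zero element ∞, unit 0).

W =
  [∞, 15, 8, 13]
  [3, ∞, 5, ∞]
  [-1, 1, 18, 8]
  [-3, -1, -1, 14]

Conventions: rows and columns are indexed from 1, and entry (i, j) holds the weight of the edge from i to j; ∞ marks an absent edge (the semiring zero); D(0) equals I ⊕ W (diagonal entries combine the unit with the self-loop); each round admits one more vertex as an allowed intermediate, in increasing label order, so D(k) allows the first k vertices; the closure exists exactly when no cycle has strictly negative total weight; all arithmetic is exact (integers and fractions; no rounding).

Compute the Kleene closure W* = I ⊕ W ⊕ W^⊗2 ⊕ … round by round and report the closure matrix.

D(0):
  [0, 15, 8, 13]
  [3, 0, 5, ∞]
  [-1, 1, 0, 8]
  [-3, -1, -1, 0]
D(1):
  [0, 15, 8, 13]
  [3, 0, 5, 16]
  [-1, 1, 0, 8]
  [-3, -1, -1, 0]
D(2):
  [0, 15, 8, 13]
  [3, 0, 5, 16]
  [-1, 1, 0, 8]
  [-3, -1, -1, 0]
D(3):
  [0, 9, 8, 13]
  [3, 0, 5, 13]
  [-1, 1, 0, 8]
  [-3, -1, -1, 0]
D(4):
  [0, 9, 8, 13]
  [3, 0, 5, 13]
  [-1, 1, 0, 8]
  [-3, -1, -1, 0]
Answer: W* = [[0, 9, 8, 13], [3, 0, 5, 13], [-1, 1, 0, 8], [-3, -1, -1, 0]]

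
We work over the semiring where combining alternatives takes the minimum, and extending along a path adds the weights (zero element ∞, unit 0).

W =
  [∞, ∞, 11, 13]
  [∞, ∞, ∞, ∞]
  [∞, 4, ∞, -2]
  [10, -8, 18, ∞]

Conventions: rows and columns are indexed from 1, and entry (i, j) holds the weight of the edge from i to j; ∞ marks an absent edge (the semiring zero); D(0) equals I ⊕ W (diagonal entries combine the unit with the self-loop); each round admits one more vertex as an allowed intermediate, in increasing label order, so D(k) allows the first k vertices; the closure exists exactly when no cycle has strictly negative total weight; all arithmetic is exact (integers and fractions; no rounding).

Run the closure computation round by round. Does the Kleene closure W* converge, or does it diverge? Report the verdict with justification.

D(0):
  [0, ∞, 11, 13]
  [∞, 0, ∞, ∞]
  [∞, 4, 0, -2]
  [10, -8, 18, 0]
D(1):
  [0, ∞, 11, 13]
  [∞, 0, ∞, ∞]
  [∞, 4, 0, -2]
  [10, -8, 18, 0]
D(2):
  [0, ∞, 11, 13]
  [∞, 0, ∞, ∞]
  [∞, 4, 0, -2]
  [10, -8, 18, 0]
D(3):
  [0, 15, 11, 9]
  [∞, 0, ∞, ∞]
  [∞, 4, 0, -2]
  [10, -8, 18, 0]
D(4):
  [0, 1, 11, 9]
  [∞, 0, ∞, ∞]
  [8, -10, 0, -2]
  [10, -8, 18, 0]
Key observation: every diagonal entry stays at the unit through all rounds, so no improving cycle exists.
Answer: CONVERGES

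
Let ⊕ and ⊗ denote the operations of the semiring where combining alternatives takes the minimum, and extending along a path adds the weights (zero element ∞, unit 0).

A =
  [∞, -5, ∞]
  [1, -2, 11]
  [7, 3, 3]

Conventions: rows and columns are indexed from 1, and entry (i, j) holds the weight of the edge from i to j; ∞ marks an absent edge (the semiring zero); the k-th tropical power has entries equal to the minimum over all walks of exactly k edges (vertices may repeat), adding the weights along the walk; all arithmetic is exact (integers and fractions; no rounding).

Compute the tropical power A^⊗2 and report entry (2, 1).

A^⊗2:
  [-4, -7, 6]
  [-1, -4, 9]
  [4, 1, 6]
Key observation: the optimum is the walk 2->2->1, with weight (-2) + 1 = -1.
Optimal value attained by: walk 2->2->1.
Answer: (A^⊗2)[2][1] = -1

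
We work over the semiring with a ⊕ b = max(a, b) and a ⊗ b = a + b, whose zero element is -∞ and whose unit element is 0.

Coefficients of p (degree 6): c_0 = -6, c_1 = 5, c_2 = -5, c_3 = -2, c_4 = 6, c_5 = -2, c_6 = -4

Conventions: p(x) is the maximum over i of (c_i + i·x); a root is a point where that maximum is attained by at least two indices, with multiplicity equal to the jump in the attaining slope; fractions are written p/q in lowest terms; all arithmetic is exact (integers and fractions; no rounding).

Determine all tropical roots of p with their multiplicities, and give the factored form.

hull edge (i=0, c=-6) to (i=1, c=5): slope 11, span 1
hull edge (i=1, c=5) to (i=4, c=6): slope 1/3, span 3
hull edge (i=4, c=6) to (i=6, c=-4): slope -5, span 2
Factored form: p(x) = -4 ⊗ (x ⊕ (-11)) ⊗ (x ⊕ (-1/3)) ⊗ (x ⊕ (-1/3)) ⊗ (x ⊕ (-1/3)) ⊗ (x ⊕ 5) ⊗ (x ⊕ 5)
Answer: roots = -11 (mult 1), -1/3 (mult 3), 5 (mult 2)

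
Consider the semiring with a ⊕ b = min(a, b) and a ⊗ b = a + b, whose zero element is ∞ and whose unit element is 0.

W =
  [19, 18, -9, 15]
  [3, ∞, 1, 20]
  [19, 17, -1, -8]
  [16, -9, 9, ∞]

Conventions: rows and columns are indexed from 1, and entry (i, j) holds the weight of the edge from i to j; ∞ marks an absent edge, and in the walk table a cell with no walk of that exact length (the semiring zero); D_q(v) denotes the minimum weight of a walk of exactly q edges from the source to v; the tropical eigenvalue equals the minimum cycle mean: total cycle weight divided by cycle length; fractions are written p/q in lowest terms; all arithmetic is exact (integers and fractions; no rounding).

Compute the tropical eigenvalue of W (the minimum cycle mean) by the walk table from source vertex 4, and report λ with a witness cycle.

q=0: [∞, ∞, ∞, 0]
q=1: [16, -9, 9, ∞]
q=2: [-6, 26, -8, 1]
q=3: [11, -8, -15, -16]
q=4: [-5, -25, -16, -23]
Optimal cycle mean attained by: cycle 1->3->4->2->1, total (-9) + (-8) + (-9) + 3, length 4.
Answer: λ = -23/4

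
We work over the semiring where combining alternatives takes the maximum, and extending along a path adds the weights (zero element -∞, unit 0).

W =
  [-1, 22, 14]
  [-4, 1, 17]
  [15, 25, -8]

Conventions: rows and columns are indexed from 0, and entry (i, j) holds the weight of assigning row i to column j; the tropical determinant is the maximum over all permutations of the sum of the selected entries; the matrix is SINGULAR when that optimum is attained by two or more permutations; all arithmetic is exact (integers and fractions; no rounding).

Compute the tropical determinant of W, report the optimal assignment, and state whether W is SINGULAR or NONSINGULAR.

σ = (0, 1, 2): (-1) + 1 + (-8) = -8
σ = (0, 2, 1): (-1) + 17 + 25 = 41
σ = (1, 0, 2): 22 + (-4) + (-8) = 10
σ = (1, 2, 0): 22 + 17 + 15 = 54
σ = (2, 0, 1): 14 + (-4) + 25 = 35
σ = (2, 1, 0): 14 + 1 + 15 = 30
Optimal value attained by: σ = (1, 2, 0).
Answer: det⊕(W) = 54; verdict: NONSINGULAR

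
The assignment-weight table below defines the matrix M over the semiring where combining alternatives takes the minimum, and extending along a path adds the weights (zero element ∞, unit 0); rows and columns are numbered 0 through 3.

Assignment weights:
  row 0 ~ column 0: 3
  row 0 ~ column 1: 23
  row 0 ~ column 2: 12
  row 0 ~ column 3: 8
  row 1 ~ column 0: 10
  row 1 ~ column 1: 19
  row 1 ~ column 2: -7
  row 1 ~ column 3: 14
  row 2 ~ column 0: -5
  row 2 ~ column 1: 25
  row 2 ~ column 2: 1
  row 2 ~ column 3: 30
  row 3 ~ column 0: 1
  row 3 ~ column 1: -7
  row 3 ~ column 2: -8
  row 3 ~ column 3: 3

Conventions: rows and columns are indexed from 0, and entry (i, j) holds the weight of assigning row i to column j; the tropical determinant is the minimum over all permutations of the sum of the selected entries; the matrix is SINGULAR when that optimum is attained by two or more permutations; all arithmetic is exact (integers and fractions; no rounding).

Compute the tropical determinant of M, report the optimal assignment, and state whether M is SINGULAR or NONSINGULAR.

σ = (0, 1, 2, 3): 3 + 19 + 1 + 3 = 26
σ = (0, 1, 3, 2): 3 + 19 + 30 + (-8) = 44
σ = (0, 2, 1, 3): 3 + (-7) + 25 + 3 = 24
σ = (0, 2, 3, 1): 3 + (-7) + 30 + (-7) = 19
σ = (0, 3, 1, 2): 3 + 14 + 25 + (-8) = 34
σ = (0, 3, 2, 1): 3 + 14 + 1 + (-7) = 11
σ = (1, 0, 2, 3): 23 + 10 + 1 + 3 = 37
σ = (1, 0, 3, 2): 23 + 10 + 30 + (-8) = 55
σ = (1, 2, 0, 3): 23 + (-7) + (-5) + 3 = 14
σ = (1, 2, 3, 0): 23 + (-7) + 30 + 1 = 47
σ = (1, 3, 0, 2): 23 + 14 + (-5) + (-8) = 24
σ = (1, 3, 2, 0): 23 + 14 + 1 + 1 = 39
σ = (2, 0, 1, 3): 12 + 10 + 25 + 3 = 50
σ = (2, 0, 3, 1): 12 + 10 + 30 + (-7) = 45
σ = (2, 1, 0, 3): 12 + 19 + (-5) + 3 = 29
σ = (2, 1, 3, 0): 12 + 19 + 30 + 1 = 62
σ = (2, 3, 0, 1): 12 + 14 + (-5) + (-7) = 14
σ = (2, 3, 1, 0): 12 + 14 + 25 + 1 = 52
σ = (3, 0, 1, 2): 8 + 10 + 25 + (-8) = 35
σ = (3, 0, 2, 1): 8 + 10 + 1 + (-7) = 12
σ = (3, 1, 0, 2): 8 + 19 + (-5) + (-8) = 14
σ = (3, 1, 2, 0): 8 + 19 + 1 + 1 = 29
σ = (3, 2, 0, 1): 8 + (-7) + (-5) + (-7) = -11
σ = (3, 2, 1, 0): 8 + (-7) + 25 + 1 = 27
Optimal value attained by: σ = (3, 2, 0, 1).
Answer: det⊕(M) = -11; verdict: NONSINGULAR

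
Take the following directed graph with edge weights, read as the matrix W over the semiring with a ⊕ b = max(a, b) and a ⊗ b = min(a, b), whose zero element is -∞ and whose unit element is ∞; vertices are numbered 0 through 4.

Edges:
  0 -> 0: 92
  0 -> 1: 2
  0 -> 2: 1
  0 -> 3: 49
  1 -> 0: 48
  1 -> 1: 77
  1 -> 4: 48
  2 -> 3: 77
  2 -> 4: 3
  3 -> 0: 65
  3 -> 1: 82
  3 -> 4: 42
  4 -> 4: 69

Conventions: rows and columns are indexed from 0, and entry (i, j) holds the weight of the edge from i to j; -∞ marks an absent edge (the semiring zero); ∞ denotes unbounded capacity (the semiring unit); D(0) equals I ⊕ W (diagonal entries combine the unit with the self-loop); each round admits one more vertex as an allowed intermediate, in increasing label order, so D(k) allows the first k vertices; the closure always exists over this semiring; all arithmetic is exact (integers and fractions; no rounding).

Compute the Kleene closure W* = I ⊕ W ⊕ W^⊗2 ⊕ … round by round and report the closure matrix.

D(0):
  [∞, 2, 1, 49, -∞]
  [48, ∞, -∞, -∞, 48]
  [-∞, -∞, ∞, 77, 3]
  [65, 82, -∞, ∞, 42]
  [-∞, -∞, -∞, -∞, ∞]
D(1):
  [∞, 2, 1, 49, -∞]
  [48, ∞, 1, 48, 48]
  [-∞, -∞, ∞, 77, 3]
  [65, 82, 1, ∞, 42]
  [-∞, -∞, -∞, -∞, ∞]
D(2):
  [∞, 2, 1, 49, 2]
  [48, ∞, 1, 48, 48]
  [-∞, -∞, ∞, 77, 3]
  [65, 82, 1, ∞, 48]
  [-∞, -∞, -∞, -∞, ∞]
D(3):
  [∞, 2, 1, 49, 2]
  [48, ∞, 1, 48, 48]
  [-∞, -∞, ∞, 77, 3]
  [65, 82, 1, ∞, 48]
  [-∞, -∞, -∞, -∞, ∞]
D(4):
  [∞, 49, 1, 49, 48]
  [48, ∞, 1, 48, 48]
  [65, 77, ∞, 77, 48]
  [65, 82, 1, ∞, 48]
  [-∞, -∞, -∞, -∞, ∞]
D(5):
  [∞, 49, 1, 49, 48]
  [48, ∞, 1, 48, 48]
  [65, 77, ∞, 77, 48]
  [65, 82, 1, ∞, 48]
  [-∞, -∞, -∞, -∞, ∞]
Answer: W* = [[∞, 49, 1, 49, 48], [48, ∞, 1, 48, 48], [65, 77, ∞, 77, 48], [65, 82, 1, ∞, 48], [-∞, -∞, -∞, -∞, ∞]]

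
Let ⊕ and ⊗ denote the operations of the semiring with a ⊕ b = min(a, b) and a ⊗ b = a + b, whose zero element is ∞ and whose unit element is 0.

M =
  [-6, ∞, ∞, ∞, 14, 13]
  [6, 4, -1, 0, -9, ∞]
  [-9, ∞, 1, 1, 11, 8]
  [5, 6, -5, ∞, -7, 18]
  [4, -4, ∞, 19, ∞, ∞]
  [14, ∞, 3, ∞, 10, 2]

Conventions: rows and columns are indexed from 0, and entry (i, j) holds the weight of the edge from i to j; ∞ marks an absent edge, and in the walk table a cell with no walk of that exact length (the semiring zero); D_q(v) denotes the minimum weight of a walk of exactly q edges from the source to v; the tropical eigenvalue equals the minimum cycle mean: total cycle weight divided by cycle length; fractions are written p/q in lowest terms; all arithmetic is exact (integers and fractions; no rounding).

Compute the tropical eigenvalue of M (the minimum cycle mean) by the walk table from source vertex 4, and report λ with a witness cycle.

q=0: [∞, ∞, ∞, ∞, 0, ∞]
q=1: [4, -4, ∞, 19, ∞, ∞]
q=2: [-2, 0, -5, -4, -13, 17]
q=3: [-14, -17, -9, -4, -11, 3]
q=4: [-20, -15, -18, -17, -26, -1]
q=5: [-27, -30, -22, -17, -24, -10]
q=6: [-33, -28, -31, -30, -39, -14]
Optimal cycle mean attained by: cycle 1->4->1, total (-9) + (-4), length 2.
Answer: λ = -13/2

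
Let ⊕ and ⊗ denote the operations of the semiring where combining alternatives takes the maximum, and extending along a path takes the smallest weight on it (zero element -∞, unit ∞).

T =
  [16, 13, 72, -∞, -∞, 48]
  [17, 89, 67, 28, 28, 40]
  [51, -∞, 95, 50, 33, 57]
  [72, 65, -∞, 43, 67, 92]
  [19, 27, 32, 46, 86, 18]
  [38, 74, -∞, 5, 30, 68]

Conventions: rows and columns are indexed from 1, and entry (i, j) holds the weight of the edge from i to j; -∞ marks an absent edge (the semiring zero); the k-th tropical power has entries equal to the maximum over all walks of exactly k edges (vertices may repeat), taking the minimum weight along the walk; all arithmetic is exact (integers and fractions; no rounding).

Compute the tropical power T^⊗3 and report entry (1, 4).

T^⊗2:
  [51, 48, 72, 50, 33, 57]
  [51, 89, 67, 50, 33, 57]
  [51, 57, 95, 50, 50, 57]
  [43, 74, 72, 46, 67, 68]
  [46, 46, 32, 46, 86, 46]
  [38, 74, 67, 30, 30, 68]
T^⊗3:
  [51, 57, 72, 50, 50, 57]
  [51, 89, 67, 50, 50, 57]
  [51, 57, 95, 50, 50, 57]
  [51, 74, 72, 50, 67, 68]
  [46, 46, 46, 46, 86, 46]
  [51, 74, 67, 50, 33, 68]
Key observation: the optimum is the walk 1->3->3->4, with weight 72 min 95 min 50 = 50.
Optimal value attained by: walk 1->3->3->4.
Answer: (T^⊗3)[1][4] = 50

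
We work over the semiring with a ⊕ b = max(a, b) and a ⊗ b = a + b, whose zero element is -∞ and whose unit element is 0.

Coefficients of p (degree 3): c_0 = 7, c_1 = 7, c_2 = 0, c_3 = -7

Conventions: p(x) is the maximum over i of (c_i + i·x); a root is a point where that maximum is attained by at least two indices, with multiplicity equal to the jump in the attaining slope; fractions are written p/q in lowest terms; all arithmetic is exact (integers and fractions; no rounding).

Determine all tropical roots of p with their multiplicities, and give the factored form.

hull edge (i=0, c=7) to (i=1, c=7): slope 0, span 1
hull edge (i=1, c=7) to (i=3, c=-7): slope -7, span 2
Factored form: p(x) = -7 ⊗ (x ⊕ 0) ⊗ (x ⊕ 7) ⊗ (x ⊕ 7)
Answer: roots = 0 (mult 1), 7 (mult 2)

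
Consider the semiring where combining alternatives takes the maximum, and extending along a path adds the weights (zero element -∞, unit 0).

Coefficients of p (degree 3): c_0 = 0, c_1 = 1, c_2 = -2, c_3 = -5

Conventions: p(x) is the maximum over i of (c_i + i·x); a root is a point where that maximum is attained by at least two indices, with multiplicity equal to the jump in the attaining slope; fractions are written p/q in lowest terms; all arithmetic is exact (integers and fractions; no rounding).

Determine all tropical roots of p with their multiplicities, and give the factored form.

hull edge (i=0, c=0) to (i=1, c=1): slope 1, span 1
hull edge (i=1, c=1) to (i=3, c=-5): slope -3, span 2
Factored form: p(x) = -5 ⊗ (x ⊕ (-1)) ⊗ (x ⊕ 3) ⊗ (x ⊕ 3)
Answer: roots = -1 (mult 1), 3 (mult 2)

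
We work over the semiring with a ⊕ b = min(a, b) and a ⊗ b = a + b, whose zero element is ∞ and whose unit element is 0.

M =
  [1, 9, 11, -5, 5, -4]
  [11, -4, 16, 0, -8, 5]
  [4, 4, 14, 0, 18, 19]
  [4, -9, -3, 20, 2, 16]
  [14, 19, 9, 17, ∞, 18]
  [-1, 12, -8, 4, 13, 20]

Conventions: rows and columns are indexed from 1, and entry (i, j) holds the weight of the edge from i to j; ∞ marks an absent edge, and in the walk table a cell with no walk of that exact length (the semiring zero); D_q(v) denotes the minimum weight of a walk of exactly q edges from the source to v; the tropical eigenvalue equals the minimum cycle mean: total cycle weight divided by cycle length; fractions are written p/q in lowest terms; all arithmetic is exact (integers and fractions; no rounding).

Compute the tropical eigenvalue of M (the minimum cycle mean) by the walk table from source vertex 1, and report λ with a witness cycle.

q=0: [0, ∞, ∞, ∞, ∞, ∞]
q=1: [1, 9, 11, -5, 5, -4]
q=2: [-5, -14, -12, -4, -3, -3]
q=3: [-8, -18, -11, -14, -22, -9]
q=4: [-10, -23, -17, -18, -26, -13]
q=5: [-14, -27, -21, -23, -31, -18]
q=6: [-19, -32, -26, -27, -35, -22]
Optimal cycle mean attained by: cycle 2->4->2, total 0 + (-9), length 2.
Answer: λ = -9/2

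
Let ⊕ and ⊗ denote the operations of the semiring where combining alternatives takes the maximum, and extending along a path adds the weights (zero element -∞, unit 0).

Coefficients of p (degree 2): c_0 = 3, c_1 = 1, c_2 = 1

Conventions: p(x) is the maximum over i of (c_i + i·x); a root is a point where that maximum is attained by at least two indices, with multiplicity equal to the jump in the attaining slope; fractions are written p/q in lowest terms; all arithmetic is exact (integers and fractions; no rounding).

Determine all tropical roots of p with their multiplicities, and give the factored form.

hull edge (i=0, c=3) to (i=2, c=1): slope -1, span 2
Factored form: p(x) = 1 ⊗ (x ⊕ 1) ⊗ (x ⊕ 1)
Answer: roots = 1 (mult 2)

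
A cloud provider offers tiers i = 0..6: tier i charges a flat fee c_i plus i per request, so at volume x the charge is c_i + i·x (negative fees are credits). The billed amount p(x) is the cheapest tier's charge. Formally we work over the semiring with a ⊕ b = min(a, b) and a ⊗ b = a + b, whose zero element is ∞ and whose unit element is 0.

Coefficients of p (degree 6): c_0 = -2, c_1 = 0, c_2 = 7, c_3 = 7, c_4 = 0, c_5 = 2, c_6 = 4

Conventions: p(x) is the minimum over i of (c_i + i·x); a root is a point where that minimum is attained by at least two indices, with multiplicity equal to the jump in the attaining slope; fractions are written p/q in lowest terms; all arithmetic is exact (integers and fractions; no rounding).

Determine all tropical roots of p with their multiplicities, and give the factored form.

hull edge (i=0, c=-2) to (i=4, c=0): slope 1/2, span 4
hull edge (i=4, c=0) to (i=6, c=4): slope 2, span 2
Factored form: p(x) = 4 ⊗ (x ⊕ (-2)) ⊗ (x ⊕ (-2)) ⊗ (x ⊕ (-1/2)) ⊗ (x ⊕ (-1/2)) ⊗ (x ⊕ (-1/2)) ⊗ (x ⊕ (-1/2))
Answer: roots = -2 (mult 2), -1/2 (mult 4)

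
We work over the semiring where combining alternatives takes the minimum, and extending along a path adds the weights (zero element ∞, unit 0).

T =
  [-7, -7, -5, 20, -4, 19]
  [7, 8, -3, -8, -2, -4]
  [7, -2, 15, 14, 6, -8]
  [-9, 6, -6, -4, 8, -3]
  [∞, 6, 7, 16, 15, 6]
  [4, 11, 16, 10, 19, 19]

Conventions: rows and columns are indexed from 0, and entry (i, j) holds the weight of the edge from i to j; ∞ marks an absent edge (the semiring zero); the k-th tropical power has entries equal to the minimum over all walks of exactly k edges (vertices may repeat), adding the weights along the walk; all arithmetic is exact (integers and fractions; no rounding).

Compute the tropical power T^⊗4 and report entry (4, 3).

T^⊗2:
  [-14, -14, -12, -15, -11, -13]
  [-17, -5, -14, -12, 0, -11]
  [-4, 0, -5, -10, -4, -6]
  [-16, -16, -14, -8, -13, -14]
  [7, 5, 3, -2, 4, -1]
  [-3, -3, -1, 3, 0, 7]
T^⊗3:
  [-24, -21, -21, -22, -18, -20]
  [-24, -24, -22, -16, -21, -22]
  [-19, -11, -16, -14, -8, -13]
  [-23, -23, -21, -24, -20, -22]
  [-11, 0, -8, -6, 3, -5]
  [-10, -10, -8, -11, -7, -9]
T^⊗4:
  [-31, -31, -29, -29, -28, -29]
  [-31, -31, -29, -32, -28, -30]
  [-26, -26, -24, -19, -23, -24]
  [-33, -30, -30, -31, -27, -29]
  [-18, -18, -16, -10, -15, -16]
  [-20, -17, -17, -18, -14, -16]
Key observation: the optimum is the walk 4->1->3->3->3, with weight 6 + (-8) + (-4) + (-4) = -10.
Optimal value attained by: walk 4->1->3->3->3.
Answer: (T^⊗4)[4][3] = -10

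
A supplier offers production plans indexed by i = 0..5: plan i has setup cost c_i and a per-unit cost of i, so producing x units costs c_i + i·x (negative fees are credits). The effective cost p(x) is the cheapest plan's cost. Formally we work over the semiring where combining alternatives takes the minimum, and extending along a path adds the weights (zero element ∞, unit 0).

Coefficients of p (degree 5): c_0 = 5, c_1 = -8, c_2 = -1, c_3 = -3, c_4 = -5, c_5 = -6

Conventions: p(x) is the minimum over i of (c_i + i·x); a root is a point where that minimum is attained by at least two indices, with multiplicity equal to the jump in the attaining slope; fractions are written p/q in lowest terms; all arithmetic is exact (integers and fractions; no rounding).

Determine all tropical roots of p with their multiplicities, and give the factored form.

hull edge (i=0, c=5) to (i=1, c=-8): slope -13, span 1
hull edge (i=1, c=-8) to (i=5, c=-6): slope 1/2, span 4
Factored form: p(x) = -6 ⊗ (x ⊕ (-1/2)) ⊗ (x ⊕ (-1/2)) ⊗ (x ⊕ (-1/2)) ⊗ (x ⊕ (-1/2)) ⊗ (x ⊕ 13)
Answer: roots = -1/2 (mult 4), 13 (mult 1)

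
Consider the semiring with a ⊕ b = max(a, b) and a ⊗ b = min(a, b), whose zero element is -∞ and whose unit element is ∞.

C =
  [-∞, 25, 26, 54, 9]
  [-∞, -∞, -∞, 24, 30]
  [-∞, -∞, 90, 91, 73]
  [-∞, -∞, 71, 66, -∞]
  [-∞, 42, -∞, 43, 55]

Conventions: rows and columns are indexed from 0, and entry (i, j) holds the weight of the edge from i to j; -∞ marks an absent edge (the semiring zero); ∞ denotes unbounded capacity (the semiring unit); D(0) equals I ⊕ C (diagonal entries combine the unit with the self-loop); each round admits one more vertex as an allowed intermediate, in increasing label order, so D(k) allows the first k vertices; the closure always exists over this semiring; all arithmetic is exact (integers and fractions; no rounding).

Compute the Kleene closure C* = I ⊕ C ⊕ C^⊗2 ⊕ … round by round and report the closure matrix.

D(0):
  [∞, 25, 26, 54, 9]
  [-∞, ∞, -∞, 24, 30]
  [-∞, -∞, ∞, 91, 73]
  [-∞, -∞, 71, ∞, -∞]
  [-∞, 42, -∞, 43, ∞]
D(1):
  [∞, 25, 26, 54, 9]
  [-∞, ∞, -∞, 24, 30]
  [-∞, -∞, ∞, 91, 73]
  [-∞, -∞, 71, ∞, -∞]
  [-∞, 42, -∞, 43, ∞]
D(2):
  [∞, 25, 26, 54, 25]
  [-∞, ∞, -∞, 24, 30]
  [-∞, -∞, ∞, 91, 73]
  [-∞, -∞, 71, ∞, -∞]
  [-∞, 42, -∞, 43, ∞]
D(3):
  [∞, 25, 26, 54, 26]
  [-∞, ∞, -∞, 24, 30]
  [-∞, -∞, ∞, 91, 73]
  [-∞, -∞, 71, ∞, 71]
  [-∞, 42, -∞, 43, ∞]
D(4):
  [∞, 25, 54, 54, 54]
  [-∞, ∞, 24, 24, 30]
  [-∞, -∞, ∞, 91, 73]
  [-∞, -∞, 71, ∞, 71]
  [-∞, 42, 43, 43, ∞]
D(5):
  [∞, 42, 54, 54, 54]
  [-∞, ∞, 30, 30, 30]
  [-∞, 42, ∞, 91, 73]
  [-∞, 42, 71, ∞, 71]
  [-∞, 42, 43, 43, ∞]
Answer: C* = [[∞, 42, 54, 54, 54], [-∞, ∞, 30, 30, 30], [-∞, 42, ∞, 91, 73], [-∞, 42, 71, ∞, 71], [-∞, 42, 43, 43, ∞]]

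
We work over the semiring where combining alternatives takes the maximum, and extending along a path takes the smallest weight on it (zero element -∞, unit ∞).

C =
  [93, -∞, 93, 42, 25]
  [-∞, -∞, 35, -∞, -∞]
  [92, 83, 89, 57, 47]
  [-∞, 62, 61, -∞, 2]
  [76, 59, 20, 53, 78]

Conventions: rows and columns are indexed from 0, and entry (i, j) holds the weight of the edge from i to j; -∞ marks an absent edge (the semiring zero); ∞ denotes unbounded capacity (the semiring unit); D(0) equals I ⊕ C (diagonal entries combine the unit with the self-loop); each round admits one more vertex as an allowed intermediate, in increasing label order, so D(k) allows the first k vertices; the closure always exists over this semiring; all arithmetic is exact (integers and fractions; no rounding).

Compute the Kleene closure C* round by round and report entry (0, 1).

D(0):
  [∞, -∞, 93, 42, 25]
  [-∞, ∞, 35, -∞, -∞]
  [92, 83, ∞, 57, 47]
  [-∞, 62, 61, ∞, 2]
  [76, 59, 20, 53, ∞]
D(1):
  [∞, -∞, 93, 42, 25]
  [-∞, ∞, 35, -∞, -∞]
  [92, 83, ∞, 57, 47]
  [-∞, 62, 61, ∞, 2]
  [76, 59, 76, 53, ∞]
D(2):
  [∞, -∞, 93, 42, 25]
  [-∞, ∞, 35, -∞, -∞]
  [92, 83, ∞, 57, 47]
  [-∞, 62, 61, ∞, 2]
  [76, 59, 76, 53, ∞]
D(3):
  [∞, 83, 93, 57, 47]
  [35, ∞, 35, 35, 35]
  [92, 83, ∞, 57, 47]
  [61, 62, 61, ∞, 47]
  [76, 76, 76, 57, ∞]
D(4):
  [∞, 83, 93, 57, 47]
  [35, ∞, 35, 35, 35]
  [92, 83, ∞, 57, 47]
  [61, 62, 61, ∞, 47]
  [76, 76, 76, 57, ∞]
D(5):
  [∞, 83, 93, 57, 47]
  [35, ∞, 35, 35, 35]
  [92, 83, ∞, 57, 47]
  [61, 62, 61, ∞, 47]
  [76, 76, 76, 57, ∞]
Answer: C*[0][1] = 83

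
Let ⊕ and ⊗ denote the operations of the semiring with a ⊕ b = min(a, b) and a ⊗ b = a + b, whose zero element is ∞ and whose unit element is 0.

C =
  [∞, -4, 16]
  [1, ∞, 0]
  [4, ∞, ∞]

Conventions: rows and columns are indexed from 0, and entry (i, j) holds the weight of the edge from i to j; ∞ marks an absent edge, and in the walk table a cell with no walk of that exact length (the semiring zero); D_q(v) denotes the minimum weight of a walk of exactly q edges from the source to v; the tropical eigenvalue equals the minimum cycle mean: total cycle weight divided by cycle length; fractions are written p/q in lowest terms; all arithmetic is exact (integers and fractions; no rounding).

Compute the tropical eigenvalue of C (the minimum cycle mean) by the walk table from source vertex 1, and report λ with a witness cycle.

q=0: [∞, 0, ∞]
q=1: [1, ∞, 0]
q=2: [4, -3, 17]
q=3: [-2, 0, -3]
Optimal cycle mean attained by: cycle 0->1->0, total (-4) + 1, length 2.
Answer: λ = -3/2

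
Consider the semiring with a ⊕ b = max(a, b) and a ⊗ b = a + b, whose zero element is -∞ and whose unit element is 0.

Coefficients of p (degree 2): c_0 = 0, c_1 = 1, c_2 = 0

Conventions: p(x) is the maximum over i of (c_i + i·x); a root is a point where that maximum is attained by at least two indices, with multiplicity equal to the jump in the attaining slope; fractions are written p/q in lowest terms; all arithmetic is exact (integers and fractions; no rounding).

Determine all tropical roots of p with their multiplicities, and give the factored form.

hull edge (i=0, c=0) to (i=1, c=1): slope 1, span 1
hull edge (i=1, c=1) to (i=2, c=0): slope -1, span 1
Factored form: p(x) = 0 ⊗ (x ⊕ (-1)) ⊗ (x ⊕ 1)
Answer: roots = -1 (mult 1), 1 (mult 1)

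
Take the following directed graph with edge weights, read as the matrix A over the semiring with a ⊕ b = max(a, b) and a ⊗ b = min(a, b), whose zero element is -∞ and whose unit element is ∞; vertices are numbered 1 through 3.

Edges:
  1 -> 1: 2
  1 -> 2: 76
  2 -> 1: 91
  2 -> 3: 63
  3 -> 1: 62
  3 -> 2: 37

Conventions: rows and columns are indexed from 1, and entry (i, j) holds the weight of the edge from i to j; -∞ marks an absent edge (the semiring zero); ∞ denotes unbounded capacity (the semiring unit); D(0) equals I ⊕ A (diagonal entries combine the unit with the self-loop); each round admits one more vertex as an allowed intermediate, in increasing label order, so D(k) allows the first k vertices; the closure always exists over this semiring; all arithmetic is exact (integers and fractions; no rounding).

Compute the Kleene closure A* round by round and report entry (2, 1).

D(0):
  [∞, 76, -∞]
  [91, ∞, 63]
  [62, 37, ∞]
D(1):
  [∞, 76, -∞]
  [91, ∞, 63]
  [62, 62, ∞]
D(2):
  [∞, 76, 63]
  [91, ∞, 63]
  [62, 62, ∞]
D(3):
  [∞, 76, 63]
  [91, ∞, 63]
  [62, 62, ∞]
Answer: A*[2][1] = 91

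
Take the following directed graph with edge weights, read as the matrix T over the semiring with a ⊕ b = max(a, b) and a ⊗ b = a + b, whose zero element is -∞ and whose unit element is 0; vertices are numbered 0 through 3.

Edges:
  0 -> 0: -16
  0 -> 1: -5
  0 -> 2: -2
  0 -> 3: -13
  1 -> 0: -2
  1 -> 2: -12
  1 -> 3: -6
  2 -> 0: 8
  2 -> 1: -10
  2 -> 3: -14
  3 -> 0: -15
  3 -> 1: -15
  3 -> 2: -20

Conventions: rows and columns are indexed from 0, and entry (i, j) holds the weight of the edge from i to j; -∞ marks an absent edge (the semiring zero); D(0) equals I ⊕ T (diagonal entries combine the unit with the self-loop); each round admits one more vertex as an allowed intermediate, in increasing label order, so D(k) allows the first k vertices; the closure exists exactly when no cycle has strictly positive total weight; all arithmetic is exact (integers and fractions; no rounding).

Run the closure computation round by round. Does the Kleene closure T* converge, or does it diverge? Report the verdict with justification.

D(0):
  [0, -5, -2, -13]
  [-2, 0, -12, -6]
  [8, -10, 0, -14]
  [-15, -15, -20, 0]
Detection: at round 1, diagonal entry (2, 2) turns strictly positive.
Key observation: the cycle 2->0->2 has total weight 8 + (-2), which is strictly positive.
Answer: DIVERGES — positive cycle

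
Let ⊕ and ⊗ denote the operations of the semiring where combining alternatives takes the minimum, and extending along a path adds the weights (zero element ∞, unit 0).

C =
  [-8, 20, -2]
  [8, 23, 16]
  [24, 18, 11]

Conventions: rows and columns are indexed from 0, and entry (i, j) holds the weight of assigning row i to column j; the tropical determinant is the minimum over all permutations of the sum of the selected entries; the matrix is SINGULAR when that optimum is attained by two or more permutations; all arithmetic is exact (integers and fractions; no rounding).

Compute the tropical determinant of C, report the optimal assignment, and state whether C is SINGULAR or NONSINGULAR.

σ = (0, 1, 2): (-8) + 23 + 11 = 26
σ = (0, 2, 1): (-8) + 16 + 18 = 26
σ = (1, 0, 2): 20 + 8 + 11 = 39
σ = (1, 2, 0): 20 + 16 + 24 = 60
σ = (2, 0, 1): (-2) + 8 + 18 = 24
σ = (2, 1, 0): (-2) + 23 + 24 = 45
Optimal value attained by: σ = (2, 0, 1).
Answer: det⊕(C) = 24; verdict: NONSINGULAR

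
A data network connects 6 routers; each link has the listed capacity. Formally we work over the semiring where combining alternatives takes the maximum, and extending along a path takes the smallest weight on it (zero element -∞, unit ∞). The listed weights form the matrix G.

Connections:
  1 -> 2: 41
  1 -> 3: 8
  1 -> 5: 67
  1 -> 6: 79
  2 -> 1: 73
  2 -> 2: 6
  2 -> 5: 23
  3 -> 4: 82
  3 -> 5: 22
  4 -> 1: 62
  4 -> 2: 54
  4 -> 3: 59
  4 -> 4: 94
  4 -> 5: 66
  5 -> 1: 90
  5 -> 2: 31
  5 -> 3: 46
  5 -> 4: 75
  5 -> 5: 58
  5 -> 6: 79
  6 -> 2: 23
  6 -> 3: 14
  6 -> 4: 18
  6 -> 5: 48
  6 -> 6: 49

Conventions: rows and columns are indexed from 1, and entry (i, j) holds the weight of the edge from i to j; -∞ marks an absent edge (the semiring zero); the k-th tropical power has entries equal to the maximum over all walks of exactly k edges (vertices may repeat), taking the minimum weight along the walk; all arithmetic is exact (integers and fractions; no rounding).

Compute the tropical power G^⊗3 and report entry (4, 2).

G^⊗2:
  [67, 31, 46, 67, 58, 67]
  [23, 41, 23, 23, 67, 73]
  [62, 54, 59, 82, 66, 22]
  [66, 54, 59, 94, 66, 66]
  [62, 54, 59, 75, 67, 79]
  [48, 31, 46, 48, 48, 49]
G^⊗3:
  [62, 54, 59, 67, 67, 67]
  [67, 31, 46, 67, 58, 67]
  [66, 54, 59, 82, 66, 66]
  [66, 54, 59, 94, 66, 66]
  [67, 54, 59, 75, 66, 67]
  [48, 48, 48, 48, 48, 49]
Key observation: the optimum is the walk 4->3->4->2, with weight 59 min 82 min 54 = 54.
Optimal value attained by: walk 4->3->4->2.
Answer: (G^⊗3)[4][2] = 54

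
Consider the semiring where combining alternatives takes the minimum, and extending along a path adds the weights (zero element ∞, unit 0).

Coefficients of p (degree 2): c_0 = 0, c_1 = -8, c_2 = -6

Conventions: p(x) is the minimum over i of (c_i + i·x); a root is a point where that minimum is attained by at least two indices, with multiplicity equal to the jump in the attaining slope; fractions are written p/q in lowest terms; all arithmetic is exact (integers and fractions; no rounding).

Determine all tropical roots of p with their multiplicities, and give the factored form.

hull edge (i=0, c=0) to (i=1, c=-8): slope -8, span 1
hull edge (i=1, c=-8) to (i=2, c=-6): slope 2, span 1
Factored form: p(x) = -6 ⊗ (x ⊕ (-2)) ⊗ (x ⊕ 8)
Answer: roots = -2 (mult 1), 8 (mult 1)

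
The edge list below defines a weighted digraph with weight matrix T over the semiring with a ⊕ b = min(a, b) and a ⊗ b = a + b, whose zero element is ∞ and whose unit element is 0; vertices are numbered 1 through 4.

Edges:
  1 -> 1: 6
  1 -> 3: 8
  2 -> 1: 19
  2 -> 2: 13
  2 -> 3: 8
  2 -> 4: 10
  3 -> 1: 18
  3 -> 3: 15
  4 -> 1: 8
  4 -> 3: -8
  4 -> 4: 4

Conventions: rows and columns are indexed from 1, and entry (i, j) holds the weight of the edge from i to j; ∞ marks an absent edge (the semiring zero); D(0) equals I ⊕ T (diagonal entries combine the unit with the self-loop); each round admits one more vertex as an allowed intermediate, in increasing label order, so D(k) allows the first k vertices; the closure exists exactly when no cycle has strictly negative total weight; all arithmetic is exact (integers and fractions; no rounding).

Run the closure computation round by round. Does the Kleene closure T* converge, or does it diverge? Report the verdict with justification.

D(0):
  [0, ∞, 8, ∞]
  [19, 0, 8, 10]
  [18, ∞, 0, ∞]
  [8, ∞, -8, 0]
D(1):
  [0, ∞, 8, ∞]
  [19, 0, 8, 10]
  [18, ∞, 0, ∞]
  [8, ∞, -8, 0]
D(2):
  [0, ∞, 8, ∞]
  [19, 0, 8, 10]
  [18, ∞, 0, ∞]
  [8, ∞, -8, 0]
D(3):
  [0, ∞, 8, ∞]
  [19, 0, 8, 10]
  [18, ∞, 0, ∞]
  [8, ∞, -8, 0]
D(4):
  [0, ∞, 8, ∞]
  [18, 0, 2, 10]
  [18, ∞, 0, ∞]
  [8, ∞, -8, 0]
Key observation: every diagonal entry stays at the unit through all rounds, so no improving cycle exists.
Answer: CONVERGES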